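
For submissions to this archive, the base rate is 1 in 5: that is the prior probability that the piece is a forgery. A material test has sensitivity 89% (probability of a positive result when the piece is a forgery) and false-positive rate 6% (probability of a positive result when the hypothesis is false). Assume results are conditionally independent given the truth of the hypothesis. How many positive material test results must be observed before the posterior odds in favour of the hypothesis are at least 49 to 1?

2

Prior odds: 0.2 ÷ 0.8 = 0.25.
Likelihood ratio of a positive result = 0.89/0.06 = 89/6.
Target odds = 49.
Need 0.25 × (89/6)ⁿ ≥ 49, i.e. (89/6)ⁿ ≥ 196.
(89/6)¹ = 89/6 falls short of 196 but (89/6)² = 7921/36 reaches it, so n = 2.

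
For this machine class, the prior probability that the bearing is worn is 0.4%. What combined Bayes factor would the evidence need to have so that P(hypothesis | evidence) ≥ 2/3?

Prior odds = 0.004/0.996 = 1/249.
Target odds = (2/3)/(1/3) = 2.
Required Bayes factor = 2 ÷ (1/249) = 498.

498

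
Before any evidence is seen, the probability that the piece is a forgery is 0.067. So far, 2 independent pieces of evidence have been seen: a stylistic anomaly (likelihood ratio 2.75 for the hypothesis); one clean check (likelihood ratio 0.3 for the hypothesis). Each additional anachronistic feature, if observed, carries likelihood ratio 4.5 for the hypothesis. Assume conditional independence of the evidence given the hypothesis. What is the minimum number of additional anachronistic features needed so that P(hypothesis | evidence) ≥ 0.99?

Prior odds = 0.067/0.933 = 67/933.
Combined Bayes factor of the evidence already in hand = 2.75 × 0.3 = 0.825.
Odds after that evidence = (67/933) × 0.825 = 737/12440.
Target odds = 0.99/0.01 = 99.
Need 4.5ⁿ ≥ 99 ÷ (737/12440) = 111960/67.
4.5⁴ = 410.0625 falls short of 111960/67 but 4.5⁵ = 1845.28125 reaches it, so n = 5.

5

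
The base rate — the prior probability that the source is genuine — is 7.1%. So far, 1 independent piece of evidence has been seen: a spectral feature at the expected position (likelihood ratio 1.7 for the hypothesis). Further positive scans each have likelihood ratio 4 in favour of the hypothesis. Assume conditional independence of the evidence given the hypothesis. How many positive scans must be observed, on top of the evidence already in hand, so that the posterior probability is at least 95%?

Prior odds = 0.071/0.929 = 71/929.
Bayes factor of the evidence already in hand = 1.7.
Odds after that evidence = (71/929) × 1.7 = 1207/9290.
Target odds = 0.95/0.05 = 19.
Need 4ⁿ ≥ 19 ÷ (1207/9290) = 176510/1207.
4³ = 64 falls short of 176510/1207 but 4⁴ = 256 reaches it, so n = 4.

4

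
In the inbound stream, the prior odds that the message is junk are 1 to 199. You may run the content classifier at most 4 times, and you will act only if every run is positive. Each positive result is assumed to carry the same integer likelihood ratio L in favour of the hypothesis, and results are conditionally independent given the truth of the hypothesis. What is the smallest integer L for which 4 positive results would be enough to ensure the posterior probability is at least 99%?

12

Prior odds = 1/199.
Target odds = 0.99/0.01 = 99.
Need L⁴ ≥ 99 ÷ (1/199) = 19701.
11⁴ = 14641 < 19701 ≤ 20736 = 12⁴, so L = 12.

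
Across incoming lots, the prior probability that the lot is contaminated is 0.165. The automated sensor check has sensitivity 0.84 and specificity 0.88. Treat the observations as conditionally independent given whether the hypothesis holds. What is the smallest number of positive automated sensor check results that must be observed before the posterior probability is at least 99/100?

Prior odds = 0.165/0.835 = 33/167.
False-positive rate = 1 − 0.88 = 0.12; likelihood ratio of a positive = 0.84/0.12 = 7.
Target odds: 0.99 ÷ 0.01 = 99.
Require 7ⁿ ≥ 99 ÷ (33/167) = 501.
7³ = 343 falls short of 501 but 7⁴ = 2401 reaches it, so n = 4.

4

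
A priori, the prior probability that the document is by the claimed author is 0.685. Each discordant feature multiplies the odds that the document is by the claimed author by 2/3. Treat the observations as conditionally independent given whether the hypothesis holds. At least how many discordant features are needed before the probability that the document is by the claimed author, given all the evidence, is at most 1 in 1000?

19

Prior odds: 0.685 ÷ 0.315 = 137/63.
Likelihood ratio per discordant feature = 2/3.
Target odds: 0.001 ÷ 0.999 = 1/999.
Need (137/63) × (2/3)ⁿ ≤ 1/999, i.e. (2/3)ⁿ ≤ 7/15207.
(2/3)¹⁸ = 262144/387420489 is still above 7/15207 but (2/3)¹⁹ ≈0.000451093 is at or below it, so n = 19.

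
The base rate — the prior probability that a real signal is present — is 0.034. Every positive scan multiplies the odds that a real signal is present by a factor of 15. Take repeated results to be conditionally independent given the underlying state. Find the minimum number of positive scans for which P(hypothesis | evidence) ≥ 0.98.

Prior odds = 0.034/0.966 = 17/483.
Likelihood ratio per positive scan = 15.
Target odds: 0.98 ÷ 0.02 = 49.
Require 15ⁿ ≥ 49 ÷ (17/483) = 23667/17.
15² = 225 falls short of 23667/17 but 15³ = 3375 reaches it, so n = 3.

3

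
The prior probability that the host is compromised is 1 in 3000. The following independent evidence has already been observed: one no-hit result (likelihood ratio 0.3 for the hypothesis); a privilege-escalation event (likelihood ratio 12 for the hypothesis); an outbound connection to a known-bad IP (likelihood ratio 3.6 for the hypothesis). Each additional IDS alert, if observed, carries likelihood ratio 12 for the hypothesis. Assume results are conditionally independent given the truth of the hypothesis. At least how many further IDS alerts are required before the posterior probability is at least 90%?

4

Prior odds = (1/3000)/(2999/3000) = 1/2999.
Combined Bayes factor of the evidence already in hand = 0.3 × 12 × 3.6 = 12.96.
Odds after that evidence = (1/2999) × 12.96 = 324/74975.
Target odds = 0.9/0.1 = 9.
Need 12ⁿ ≥ 9 ÷ (324/74975) = 74975/36.
12³ = 1728 falls short of 74975/36 but 12⁴ = 20736 reaches it, so n = 4.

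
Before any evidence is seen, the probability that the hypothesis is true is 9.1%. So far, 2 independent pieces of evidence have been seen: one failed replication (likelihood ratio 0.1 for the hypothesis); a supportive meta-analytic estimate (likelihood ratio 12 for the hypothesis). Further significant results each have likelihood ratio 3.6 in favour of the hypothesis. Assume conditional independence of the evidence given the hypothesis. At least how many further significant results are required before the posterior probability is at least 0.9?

Prior odds = 0.091/0.909 = 91/909.
Combined Bayes factor of the evidence already in hand = 0.1 × 12 = 1.2.
Odds after that evidence = (91/909) × 1.2 = 182/1515.
Target odds = 0.9/0.1 = 9.
Need 3.6ⁿ ≥ 9 ÷ (182/1515) = 13635/182.
3.6³ = 46.656 falls short of 13635/182 but 3.6⁴ = 167.9616 reaches it, so n = 4.

4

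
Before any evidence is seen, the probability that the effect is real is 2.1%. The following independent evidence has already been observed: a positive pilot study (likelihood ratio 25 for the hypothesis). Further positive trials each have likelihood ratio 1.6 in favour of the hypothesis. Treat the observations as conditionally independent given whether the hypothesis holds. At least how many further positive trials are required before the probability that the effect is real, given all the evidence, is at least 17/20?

6

Prior odds = 0.021/0.979 = 21/979.
Bayes factor of the evidence already in hand = 25.
Odds after that evidence = (21/979) × 25 = 525/979.
Target odds = 0.85/0.15 = 17/3.
Need 1.6ⁿ ≥ 17/3 ÷ (525/979) = 16643/1575.
1.6⁵ = 10.48576 falls short of 16643/1575 but 1.6⁶ = 262144/15625 reaches it, so n = 6.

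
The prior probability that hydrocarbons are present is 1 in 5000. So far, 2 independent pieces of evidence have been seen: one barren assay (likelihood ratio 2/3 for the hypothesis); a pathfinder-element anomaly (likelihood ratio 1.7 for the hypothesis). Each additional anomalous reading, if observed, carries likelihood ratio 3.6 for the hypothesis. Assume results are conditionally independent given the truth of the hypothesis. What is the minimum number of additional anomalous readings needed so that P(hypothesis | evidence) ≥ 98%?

Prior odds = 0.0002/0.9998 = 1/4999.
Combined Bayes factor of the evidence already in hand = (2/3) × 1.7 = 17/15.
Odds after that evidence = (1/4999) × 17/15 = 17/74985.
Target odds = 0.98/0.02 = 49.
Need 3.6ⁿ ≥ 49 ÷ (17/74985) = 3674265/17.
3.6⁹ ≈101560 falls short of 3674265/17 but 3.6¹⁰ ≈365616 reaches it, so n = 10.

10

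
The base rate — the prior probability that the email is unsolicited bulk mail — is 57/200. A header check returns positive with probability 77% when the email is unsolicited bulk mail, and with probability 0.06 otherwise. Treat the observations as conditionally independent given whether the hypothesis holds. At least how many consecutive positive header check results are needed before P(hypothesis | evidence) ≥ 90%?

2

Prior odds: 0.285 ÷ 0.715 = 57/143.
Likelihood ratio of a positive result = 0.77/0.06 = 77/6.
Target odds: 0.9 ÷ 0.1 = 9.
Need (57/143) × (77/6)ⁿ ≥ 9, i.e. (77/6)ⁿ ≥ 429/19.
(77/6)¹ = 77/6 falls short of 429/19 but (77/6)² = 5929/36 reaches it, so n = 2.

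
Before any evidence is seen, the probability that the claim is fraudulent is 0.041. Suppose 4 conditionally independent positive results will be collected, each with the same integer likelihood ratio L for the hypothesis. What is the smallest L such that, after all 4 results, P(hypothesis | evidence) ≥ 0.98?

6

Prior odds = 0.041/0.959 = 41/959.
Target odds = 0.98/0.02 = 49.
Need L⁴ ≥ 49 ÷ (41/959) = 46991/41.
5⁴ = 625 < 46991/41 ≤ 1296 = 6⁴, so L = 6.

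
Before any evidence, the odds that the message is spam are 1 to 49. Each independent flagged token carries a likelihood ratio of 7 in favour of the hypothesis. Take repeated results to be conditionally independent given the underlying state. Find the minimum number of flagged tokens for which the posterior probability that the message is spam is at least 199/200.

5

Prior odds = 1/49.
Likelihood ratio per flagged token = 7.
Target odds: 0.995 ÷ 0.005 = 199.
Require 7ⁿ ≥ 199 ÷ (1/49) = 9751.
7⁴ = 2401 falls short of 9751 but 7⁵ = 16807 reaches it, so n = 5.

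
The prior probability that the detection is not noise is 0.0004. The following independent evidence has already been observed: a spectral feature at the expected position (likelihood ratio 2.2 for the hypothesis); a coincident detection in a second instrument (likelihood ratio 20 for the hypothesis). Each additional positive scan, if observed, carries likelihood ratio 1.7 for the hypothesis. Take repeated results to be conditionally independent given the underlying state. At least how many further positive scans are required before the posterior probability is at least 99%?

Prior odds = 0.0004/0.9996 = 1/2499.
Combined Bayes factor of the evidence already in hand = 2.2 × 20 = 44.
Odds after that evidence = (1/2499) × 44 = 44/2499.
Target odds = 0.99/0.01 = 99.
Need 1.7ⁿ ≥ 99 ÷ (44/2499) = 5622.75.
1.7¹⁶ ≈4866.12 falls short of 5622.75 but 1.7¹⁷ ≈8272.4 reaches it, so n = 17.

17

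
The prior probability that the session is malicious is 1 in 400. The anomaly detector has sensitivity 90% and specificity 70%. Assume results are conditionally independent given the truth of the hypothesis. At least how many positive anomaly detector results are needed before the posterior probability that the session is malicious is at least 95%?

9

Prior odds: 0.0025 ÷ 0.9975 = 1/399.
False-positive rate = 1 − 0.7 = 0.3; likelihood ratio of a positive = 0.9/0.3 = 3.
Target posterior odds = 0.95/0.05 = 19.
Require 3ⁿ ≥ 19 ÷ (1/399) = 7581.
3⁸ = 6561 falls short of 7581 but 3⁹ = 19683 reaches it, so n = 9.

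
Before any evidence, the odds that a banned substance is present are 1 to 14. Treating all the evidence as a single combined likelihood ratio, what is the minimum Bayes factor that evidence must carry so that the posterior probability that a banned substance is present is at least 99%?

1386

Prior odds = 1/14.
Target odds = 0.99/0.01 = 99.
Required Bayes factor = 99 ÷ (1/14) = 1386.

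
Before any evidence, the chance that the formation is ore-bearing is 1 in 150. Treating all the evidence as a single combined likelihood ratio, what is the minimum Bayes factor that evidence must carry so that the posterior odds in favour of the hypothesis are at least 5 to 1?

Prior odds = (1/150)/(149/150) = 1/149.
Target odds = 5.
Required Bayes factor = 5 ÷ (1/149) = 745.

745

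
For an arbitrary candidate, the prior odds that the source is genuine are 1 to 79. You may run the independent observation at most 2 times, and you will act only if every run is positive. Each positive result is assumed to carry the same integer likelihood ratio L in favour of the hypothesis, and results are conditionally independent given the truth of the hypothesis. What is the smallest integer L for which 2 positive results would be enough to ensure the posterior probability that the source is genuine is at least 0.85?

Prior odds = 1/79.
Target odds = 0.85/0.15 = 17/3.
Need L² ≥ 17/3 ÷ (1/79) = 1343/3.
21² = 441 < 1343/3 ≤ 484 = 22², so L = 22.

22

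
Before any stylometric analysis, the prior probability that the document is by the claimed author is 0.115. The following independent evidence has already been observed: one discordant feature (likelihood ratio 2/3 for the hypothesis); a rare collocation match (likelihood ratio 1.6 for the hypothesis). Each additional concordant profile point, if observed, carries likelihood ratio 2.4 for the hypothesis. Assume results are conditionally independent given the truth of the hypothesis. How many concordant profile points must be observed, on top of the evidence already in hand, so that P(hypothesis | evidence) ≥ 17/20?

5

Prior odds = 0.115/0.885 = 23/177.
Combined Bayes factor of the evidence already in hand = (2/3) × 1.6 = 16/15.
Odds after that evidence = (23/177) × 16/15 = 368/2655.
Target odds = 0.85/0.15 = 17/3.
Need 2.4ⁿ ≥ 17/3 ÷ (368/2655) = 15045/368.
2.4⁴ = 33.1776 falls short of 15045/368 but 2.4⁵ = 79.62624 reaches it, so n = 5.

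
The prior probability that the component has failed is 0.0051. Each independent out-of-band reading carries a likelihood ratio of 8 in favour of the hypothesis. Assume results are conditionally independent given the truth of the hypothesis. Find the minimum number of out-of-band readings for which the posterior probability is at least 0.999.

Prior odds = 0.0051/0.9949 = 51/9949.
Likelihood ratio per out-of-band reading = 8.
Target posterior odds = 0.999/0.001 = 999.
Require 8ⁿ ≥ 999 ÷ (51/9949) = 3313017/17.
8⁵ = 32768 falls short of 3313017/17 but 8⁶ = 262144 reaches it, so n = 6.

6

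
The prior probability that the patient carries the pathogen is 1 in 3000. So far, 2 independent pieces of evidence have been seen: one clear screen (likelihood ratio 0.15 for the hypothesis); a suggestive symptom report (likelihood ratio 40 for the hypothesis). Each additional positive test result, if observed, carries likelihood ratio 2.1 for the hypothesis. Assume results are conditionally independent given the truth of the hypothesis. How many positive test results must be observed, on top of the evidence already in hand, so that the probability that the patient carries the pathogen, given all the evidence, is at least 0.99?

Prior odds = (1/3000)/(2999/3000) = 1/2999.
Combined Bayes factor of the evidence already in hand = 0.15 × 40 = 6.
Odds after that evidence = (1/2999) × 6 = 6/2999.
Target odds = 0.99/0.01 = 99.
Need 2.1ⁿ ≥ 99 ÷ (6/2999) = 49483.5.
2.1¹⁴ ≈32439.2 falls short of 49483.5 but 2.1¹⁵ ≈68122.3 reaches it, so n = 15.

15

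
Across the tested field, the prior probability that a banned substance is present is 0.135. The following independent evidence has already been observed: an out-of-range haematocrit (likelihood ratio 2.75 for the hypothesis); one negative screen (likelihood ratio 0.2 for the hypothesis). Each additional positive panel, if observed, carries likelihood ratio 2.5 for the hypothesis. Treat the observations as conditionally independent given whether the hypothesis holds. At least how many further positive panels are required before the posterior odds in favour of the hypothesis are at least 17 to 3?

5

Prior odds = 0.135/0.865 = 27/173.
Combined Bayes factor of the evidence already in hand = 2.75 × 0.2 = 0.55.
Odds after that evidence = (27/173) × 0.55 = 297/3460.
Target odds = 17/3.
Need 2.5ⁿ ≥ 17/3 ÷ (297/3460) = 58820/891.
2.5⁴ = 39.0625 falls short of 58820/891 but 2.5⁵ = 97.65625 reaches it, so n = 5.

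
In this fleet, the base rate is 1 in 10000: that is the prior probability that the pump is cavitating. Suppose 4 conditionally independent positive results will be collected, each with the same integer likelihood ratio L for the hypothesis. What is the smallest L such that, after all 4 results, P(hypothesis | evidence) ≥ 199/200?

Prior odds = 0.0001/0.9999 = 1/9999.
Target odds = 0.995/0.005 = 199.
Need L⁴ ≥ 199 ÷ (1/9999) = 1989801.
37⁴ = 1874161 < 1989801 ≤ 2085136 = 38⁴, so L = 38.

38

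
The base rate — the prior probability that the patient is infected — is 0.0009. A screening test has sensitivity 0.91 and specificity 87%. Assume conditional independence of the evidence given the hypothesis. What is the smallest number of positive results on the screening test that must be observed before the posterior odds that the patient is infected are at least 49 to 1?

Prior odds: 0.0009 ÷ 0.9991 = 9/9991.
False-positive rate = 1 − 0.87 = 0.13; likelihood ratio of a positive = 0.91/0.13 = 7.
Target odds = 49.
Need (9/9991) × 7ⁿ ≥ 49, i.e. 7ⁿ ≥ 489559/9.
7⁵ = 16807 falls short of 489559/9 but 7⁶ = 117649 reaches it, so n = 6.

6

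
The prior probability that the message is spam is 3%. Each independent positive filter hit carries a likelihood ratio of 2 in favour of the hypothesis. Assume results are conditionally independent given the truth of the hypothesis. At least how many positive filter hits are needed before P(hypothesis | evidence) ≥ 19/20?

10

Prior odds: 0.03 ÷ 0.97 = 3/97.
Likelihood ratio per positive filter hit = 2.
Target posterior odds = 0.95/0.05 = 19.
Need (3/97) × 2ⁿ ≥ 19, i.e. 2ⁿ ≥ 1843/3.
2⁹ = 512 falls short of 1843/3 but 2¹⁰ = 1024 reaches it, so n = 10.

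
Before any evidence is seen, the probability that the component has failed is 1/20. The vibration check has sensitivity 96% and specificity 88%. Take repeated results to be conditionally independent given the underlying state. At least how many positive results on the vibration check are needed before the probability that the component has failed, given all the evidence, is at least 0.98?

Prior odds: 0.05 ÷ 0.95 = 1/19.
False-positive rate = 1 − 0.88 = 0.12; likelihood ratio of a positive = 0.96/0.12 = 8.
Target odds: 0.98 ÷ 0.02 = 49.
Need (1/19) × 8ⁿ ≥ 49, i.e. 8ⁿ ≥ 931.
8³ = 512 falls short of 931 but 8⁴ = 4096 reaches it, so n = 4.

4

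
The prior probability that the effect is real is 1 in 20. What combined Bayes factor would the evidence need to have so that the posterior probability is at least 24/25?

Prior odds = 0.05/0.95 = 1/19.
Target odds = 0.96/0.04 = 24.
Required Bayes factor = 24 ÷ (1/19) = 456.

456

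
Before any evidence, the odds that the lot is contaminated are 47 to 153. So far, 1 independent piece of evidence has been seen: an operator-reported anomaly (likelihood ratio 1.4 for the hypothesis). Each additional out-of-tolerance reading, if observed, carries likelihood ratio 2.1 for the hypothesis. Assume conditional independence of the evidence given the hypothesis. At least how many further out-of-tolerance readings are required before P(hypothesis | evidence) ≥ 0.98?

Prior odds = 47/153.
Bayes factor of the evidence already in hand = 1.4.
Odds after that evidence = (47/153) × 1.4 = 329/765.
Target odds = 0.98/0.02 = 49.
Need 2.1ⁿ ≥ 49 ÷ (329/765) = 5355/47.
2.1⁶ = 85766121/1000000 falls short of 5355/47 but 2.1⁷ ≈180.109 reaches it, so n = 7.

7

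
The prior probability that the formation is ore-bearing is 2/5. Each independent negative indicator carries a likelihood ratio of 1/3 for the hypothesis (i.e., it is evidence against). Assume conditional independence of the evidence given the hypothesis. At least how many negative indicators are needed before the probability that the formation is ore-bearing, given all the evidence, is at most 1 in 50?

Prior odds = 0.4/0.6 = 2/3.
Likelihood ratio per negative indicator = 1/3.
Target odds: 0.02 ÷ 0.98 = 1/49.
Require (1/3)ⁿ ≤ 1/49 ÷ (2/3) = 3/98.
(1/3)³ = 1/27 is still above 3/98 but (1/3)⁴ = 1/81 is at or below it, so n = 4.

4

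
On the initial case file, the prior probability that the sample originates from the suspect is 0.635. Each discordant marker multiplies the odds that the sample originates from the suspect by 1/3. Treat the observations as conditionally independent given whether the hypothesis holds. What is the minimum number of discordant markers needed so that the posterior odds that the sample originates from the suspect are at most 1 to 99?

5

Prior odds = 0.635/0.365 = 127/73.
Likelihood ratio per discordant marker = 1/3.
Target odds = 1/99.
Require (1/3)ⁿ ≤ 1/99 ÷ (127/73) = 73/12573.
(1/3)⁴ = 1/81 is still above 73/12573 but (1/3)⁵ = 1/243 is at or below it, so n = 5.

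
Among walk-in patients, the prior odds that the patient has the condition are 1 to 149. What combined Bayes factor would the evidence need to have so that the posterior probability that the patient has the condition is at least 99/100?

14751

Prior odds = 1/149.
Target odds = 0.99/0.01 = 99.
Required Bayes factor = 99 ÷ (1/149) = 14751.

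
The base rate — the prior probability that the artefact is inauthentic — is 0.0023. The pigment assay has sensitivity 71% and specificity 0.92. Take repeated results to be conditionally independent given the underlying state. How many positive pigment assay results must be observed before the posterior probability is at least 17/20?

4

Prior odds = 0.0023/0.9977 = 23/9977.
False-positive rate = 1 − 0.92 = 0.08; likelihood ratio of a positive = 0.71/0.08 = 8.875.
Target posterior odds = 0.85/0.15 = 17/3.
Require 8.875ⁿ ≥ 17/3 ÷ (23/9977) = 169609/69.
8.875³ = 357911/512 falls short of 169609/69 but 8.875⁴ = 25411681/4096 reaches it, so n = 4.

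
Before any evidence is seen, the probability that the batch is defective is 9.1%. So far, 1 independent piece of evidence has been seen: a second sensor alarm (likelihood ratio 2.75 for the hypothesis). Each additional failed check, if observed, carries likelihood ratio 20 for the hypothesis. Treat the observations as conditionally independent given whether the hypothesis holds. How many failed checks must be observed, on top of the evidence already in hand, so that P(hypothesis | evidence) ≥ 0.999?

3

Prior odds = 0.091/0.909 = 91/909.
Bayes factor of the evidence already in hand = 2.75.
Odds after that evidence = (91/909) × 2.75 = 1001/3636.
Target odds = 0.999/0.001 = 999.
Need 20ⁿ ≥ 999 ÷ (1001/3636) = 3632364/1001.
20² = 400 falls short of 3632364/1001 but 20³ = 8000 reaches it, so n = 3.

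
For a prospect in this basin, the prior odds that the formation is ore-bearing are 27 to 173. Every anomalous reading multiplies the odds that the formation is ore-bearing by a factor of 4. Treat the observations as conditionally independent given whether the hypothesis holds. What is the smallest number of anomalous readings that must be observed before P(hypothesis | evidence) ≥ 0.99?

Prior odds = 27/173.
Likelihood ratio per anomalous reading = 4.
Target odds: 0.99 ÷ 0.01 = 99.
Require 4ⁿ ≥ 99 ÷ (27/173) = 1903/3.
4⁴ = 256 falls short of 1903/3 but 4⁵ = 1024 reaches it, so n = 5.

5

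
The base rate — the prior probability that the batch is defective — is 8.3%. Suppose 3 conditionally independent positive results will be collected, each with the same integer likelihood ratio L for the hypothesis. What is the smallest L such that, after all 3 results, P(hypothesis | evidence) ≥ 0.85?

Prior odds = 0.083/0.917 = 83/917.
Target odds = 0.85/0.15 = 17/3.
Need L³ ≥ 17/3 ÷ (83/917) = 15589/249.
3³ = 27 < 15589/249 ≤ 64 = 4³, so L = 4.

4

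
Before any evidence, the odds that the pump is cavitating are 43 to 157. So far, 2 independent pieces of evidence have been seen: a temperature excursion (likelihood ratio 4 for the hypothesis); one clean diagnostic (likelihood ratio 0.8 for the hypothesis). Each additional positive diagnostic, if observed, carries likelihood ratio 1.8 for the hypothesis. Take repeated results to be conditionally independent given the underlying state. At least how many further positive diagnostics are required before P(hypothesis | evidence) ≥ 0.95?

Prior odds = 43/157.
Combined Bayes factor of the evidence already in hand = 4 × 0.8 = 3.2.
Odds after that evidence = (43/157) × 3.2 = 688/785.
Target odds = 0.95/0.05 = 19.
Need 1.8ⁿ ≥ 19 ÷ (688/785) = 14915/688.
1.8⁵ = 18.89568 falls short of 14915/688 but 1.8⁶ = 531441/15625 reaches it, so n = 6.

6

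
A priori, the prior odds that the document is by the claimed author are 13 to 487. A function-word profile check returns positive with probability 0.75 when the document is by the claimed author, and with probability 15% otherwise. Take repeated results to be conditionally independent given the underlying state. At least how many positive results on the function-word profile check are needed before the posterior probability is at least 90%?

4

Prior odds = 13/487.
Likelihood ratio of a positive result = 0.75/0.15 = 5.
Target posterior odds = 0.9/0.1 = 9.
Require 5ⁿ ≥ 9 ÷ (13/487) = 4383/13.
5³ = 125 falls short of 4383/13 but 5⁴ = 625 reaches it, so n = 4.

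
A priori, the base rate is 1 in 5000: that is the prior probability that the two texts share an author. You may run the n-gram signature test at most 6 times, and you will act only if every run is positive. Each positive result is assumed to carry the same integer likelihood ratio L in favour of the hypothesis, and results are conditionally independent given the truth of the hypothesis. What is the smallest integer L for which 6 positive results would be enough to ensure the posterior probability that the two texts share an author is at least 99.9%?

Prior odds = 0.0002/0.9998 = 1/4999.
Target odds = 0.999/0.001 = 999.
Need L⁶ ≥ 999 ÷ (1/4999) = 4994001.
13⁶ = 4826809 < 4994001 ≤ 7529536 = 14⁶, so L = 14.

14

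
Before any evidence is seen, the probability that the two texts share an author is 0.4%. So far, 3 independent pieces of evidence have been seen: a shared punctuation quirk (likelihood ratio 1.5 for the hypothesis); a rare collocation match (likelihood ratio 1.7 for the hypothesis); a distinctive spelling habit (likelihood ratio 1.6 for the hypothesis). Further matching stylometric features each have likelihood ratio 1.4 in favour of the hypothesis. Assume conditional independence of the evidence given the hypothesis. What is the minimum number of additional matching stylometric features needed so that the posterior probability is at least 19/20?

Prior odds = 0.004/0.996 = 1/249.
Combined Bayes factor of the evidence already in hand = 1.5 × 1.7 × 1.6 = 4.08.
Odds after that evidence = (1/249) × 4.08 = 34/2075.
Target odds = 0.95/0.05 = 19.
Need 1.4ⁿ ≥ 19 ÷ (34/2075) = 39425/34.
1.4²⁰ ≈836.683 falls short of 39425/34 but 1.4²¹ ≈1171.36 reaches it, so n = 21.

21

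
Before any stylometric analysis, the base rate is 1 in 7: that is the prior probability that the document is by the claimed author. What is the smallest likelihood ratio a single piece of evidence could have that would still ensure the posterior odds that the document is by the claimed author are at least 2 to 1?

Prior odds = (1/7)/(6/7) = 1/6.
Target odds = 2.
Required Bayes factor = 2 ÷ (1/6) = 12.

12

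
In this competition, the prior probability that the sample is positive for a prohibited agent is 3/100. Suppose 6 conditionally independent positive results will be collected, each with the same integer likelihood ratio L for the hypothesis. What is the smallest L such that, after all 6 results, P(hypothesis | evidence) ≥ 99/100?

4

Prior odds = 0.03/0.97 = 3/97.
Target odds = 0.99/0.01 = 99.
Need L⁶ ≥ 99 ÷ (3/97) = 3201.
3⁶ = 729 < 3201 ≤ 4096 = 4⁶, so L = 4.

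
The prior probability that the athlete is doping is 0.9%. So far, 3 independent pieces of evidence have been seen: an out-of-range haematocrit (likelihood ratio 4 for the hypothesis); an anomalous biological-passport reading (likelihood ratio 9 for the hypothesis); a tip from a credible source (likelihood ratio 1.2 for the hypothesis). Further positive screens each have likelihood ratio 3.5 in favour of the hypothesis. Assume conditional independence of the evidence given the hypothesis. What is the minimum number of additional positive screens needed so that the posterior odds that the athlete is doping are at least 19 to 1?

4

Prior odds = 0.009/0.991 = 9/991.
Combined Bayes factor of the evidence already in hand = 4 × 9 × 1.2 = 43.2.
Odds after that evidence = (9/991) × 43.2 = 1944/4955.
Target odds = 19.
Need 3.5ⁿ ≥ 19 ÷ (1944/4955) = 94145/1944.
3.5³ = 42.875 falls short of 94145/1944 but 3.5⁴ = 150.0625 reaches it, so n = 4.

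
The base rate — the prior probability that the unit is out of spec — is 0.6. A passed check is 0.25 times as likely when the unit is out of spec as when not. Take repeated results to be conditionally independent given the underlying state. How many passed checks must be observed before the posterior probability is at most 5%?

Prior odds: 0.6 ÷ 0.4 = 1.5.
Likelihood ratio per passed check = 0.25.
Target posterior odds = 0.05/0.95 = 1/19.
Require 0.25ⁿ ≤ 1/19 ÷ 1.5 = 2/57.
0.25² = 0.0625 is still above 2/57 but 0.25³ = 0.015625 is at or below it, so n = 3.

3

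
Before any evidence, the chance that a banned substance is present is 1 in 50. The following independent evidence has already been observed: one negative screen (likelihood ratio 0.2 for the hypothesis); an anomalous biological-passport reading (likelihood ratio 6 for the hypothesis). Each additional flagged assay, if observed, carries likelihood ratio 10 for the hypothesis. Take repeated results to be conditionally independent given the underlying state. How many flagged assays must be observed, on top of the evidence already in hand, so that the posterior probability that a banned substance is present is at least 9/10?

Prior odds = 0.02/0.98 = 1/49.
Combined Bayes factor of the evidence already in hand = 0.2 × 6 = 1.2.
Odds after that evidence = (1/49) × 1.2 = 6/245.
Target odds = 0.9/0.1 = 9.
Need 10ⁿ ≥ 9 ÷ (6/245) = 367.5.
10² = 100 falls short of 367.5 but 10³ = 1000 reaches it, so n = 3.

3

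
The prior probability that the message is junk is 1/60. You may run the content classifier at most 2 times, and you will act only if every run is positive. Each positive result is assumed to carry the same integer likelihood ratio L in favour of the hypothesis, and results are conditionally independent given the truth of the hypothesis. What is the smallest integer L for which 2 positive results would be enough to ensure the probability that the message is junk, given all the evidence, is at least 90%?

24

Prior odds = (1/60)/(59/60) = 1/59.
Target odds = 0.9/0.1 = 9.
Need L² ≥ 9 ÷ (1/59) = 531.
23² = 529 < 531 ≤ 576 = 24², so L = 24.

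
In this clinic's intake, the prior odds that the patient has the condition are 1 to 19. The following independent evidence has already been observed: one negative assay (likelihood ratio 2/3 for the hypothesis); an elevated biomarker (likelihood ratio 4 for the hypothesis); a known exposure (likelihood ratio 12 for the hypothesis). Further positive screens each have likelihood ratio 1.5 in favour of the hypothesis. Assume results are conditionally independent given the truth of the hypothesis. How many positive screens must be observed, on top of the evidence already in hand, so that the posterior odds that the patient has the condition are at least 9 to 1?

Prior odds = 1/19.
Combined Bayes factor of the evidence already in hand = (2/3) × 4 × 12 = 32.
Odds after that evidence = (1/19) × 32 = 32/19.
Target odds = 9.
Need 1.5ⁿ ≥ 9 ÷ (32/19) = 5.34375.
1.5⁴ = 5.0625 falls short of 5.34375 but 1.5⁵ = 7.59375 reaches it, so n = 5.

5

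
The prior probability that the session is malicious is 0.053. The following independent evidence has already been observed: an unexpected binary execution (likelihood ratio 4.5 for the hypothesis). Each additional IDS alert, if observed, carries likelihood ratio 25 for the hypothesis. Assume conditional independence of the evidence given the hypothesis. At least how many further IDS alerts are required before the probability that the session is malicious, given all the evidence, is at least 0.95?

Prior odds = 0.053/0.947 = 53/947.
Bayes factor of the evidence already in hand = 4.5.
Odds after that evidence = (53/947) × 4.5 = 477/1894.
Target odds = 0.95/0.05 = 19.
Need 25ⁿ ≥ 19 ÷ (477/1894) = 35986/477.
25¹ = 25 falls short of 35986/477 but 25² = 625 reaches it, so n = 2.

2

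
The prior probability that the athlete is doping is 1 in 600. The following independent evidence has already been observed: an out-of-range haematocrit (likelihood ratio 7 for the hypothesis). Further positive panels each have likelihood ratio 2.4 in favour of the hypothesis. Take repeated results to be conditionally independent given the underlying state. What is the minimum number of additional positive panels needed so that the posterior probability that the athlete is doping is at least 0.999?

Prior odds = (1/600)/(599/600) = 1/599.
Bayes factor of the evidence already in hand = 7.
Odds after that evidence = (1/599) × 7 = 7/599.
Target odds = 0.999/0.001 = 999.
Need 2.4ⁿ ≥ 999 ÷ (7/599) = 598401/7.
2.4¹² ≈36520.3 falls short of 598401/7 but 2.4¹³ ≈87648.8 reaches it, so n = 13.

13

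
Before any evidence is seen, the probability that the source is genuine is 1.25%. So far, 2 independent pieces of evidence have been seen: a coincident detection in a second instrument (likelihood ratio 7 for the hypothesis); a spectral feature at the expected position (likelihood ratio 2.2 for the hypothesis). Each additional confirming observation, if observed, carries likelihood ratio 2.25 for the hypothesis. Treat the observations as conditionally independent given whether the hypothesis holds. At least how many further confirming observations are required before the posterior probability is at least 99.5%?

Prior odds = 0.0125/0.9875 = 1/79.
Combined Bayes factor of the evidence already in hand = 7 × 2.2 = 15.4.
Odds after that evidence = (1/79) × 15.4 = 77/395.
Target odds = 0.995/0.005 = 199.
Need 2.25ⁿ ≥ 199 ÷ (77/395) = 78605/77.
2.25⁸ = 43046721/65536 falls short of 78605/77 but 2.25⁹ = 387420489/262144 reaches it, so n = 9.

9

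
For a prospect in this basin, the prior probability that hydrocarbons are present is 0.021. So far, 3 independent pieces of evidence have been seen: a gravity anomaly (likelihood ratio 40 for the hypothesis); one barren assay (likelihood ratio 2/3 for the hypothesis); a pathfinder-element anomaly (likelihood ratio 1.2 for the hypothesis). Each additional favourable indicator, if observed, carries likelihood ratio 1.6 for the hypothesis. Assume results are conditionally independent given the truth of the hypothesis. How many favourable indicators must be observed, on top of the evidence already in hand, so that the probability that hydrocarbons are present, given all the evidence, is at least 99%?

Prior odds = 0.021/0.979 = 21/979.
Combined Bayes factor of the evidence already in hand = 40 × (2/3) × 1.2 = 32.
Odds after that evidence = (21/979) × 32 = 672/979.
Target odds = 0.99/0.01 = 99.
Need 1.6ⁿ ≥ 99 ÷ (672/979) = 32307/224.
1.6¹⁰ ≈109.951 falls short of 32307/224 but 1.6¹¹ ≈175.922 reaches it, so n = 11.

11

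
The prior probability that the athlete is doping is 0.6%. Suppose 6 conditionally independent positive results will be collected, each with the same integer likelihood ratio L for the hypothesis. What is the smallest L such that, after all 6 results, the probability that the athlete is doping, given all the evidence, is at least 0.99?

6

Prior odds = 0.006/0.994 = 3/497.
Target odds = 0.99/0.01 = 99.
Need L⁶ ≥ 99 ÷ (3/497) = 16401.
5⁶ = 15625 < 16401 ≤ 46656 = 6⁶, so L = 6.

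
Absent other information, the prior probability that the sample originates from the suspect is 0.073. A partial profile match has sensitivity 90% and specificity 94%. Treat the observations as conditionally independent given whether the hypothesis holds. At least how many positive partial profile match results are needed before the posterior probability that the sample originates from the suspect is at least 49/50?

Prior odds: 0.073 ÷ 0.927 = 73/927.
False-positive rate = 1 − 0.94 = 0.06; likelihood ratio of a positive = 0.9/0.06 = 15.
Target posterior odds = 0.98/0.02 = 49.
Need (73/927) × 15ⁿ ≥ 49, i.e. 15ⁿ ≥ 45423/73.
15² = 225 falls short of 45423/73 but 15³ = 3375 reaches it, so n = 3.

3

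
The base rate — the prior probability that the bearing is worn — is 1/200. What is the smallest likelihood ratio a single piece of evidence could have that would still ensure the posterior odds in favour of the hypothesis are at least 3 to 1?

597

Prior odds = 0.005/0.995 = 1/199.
Target odds = 3.
Required Bayes factor = 3 ÷ (1/199) = 597.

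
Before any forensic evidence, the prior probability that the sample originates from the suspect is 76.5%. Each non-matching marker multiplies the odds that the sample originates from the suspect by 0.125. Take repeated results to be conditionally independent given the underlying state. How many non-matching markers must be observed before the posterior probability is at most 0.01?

Prior odds: 0.765 ÷ 0.235 = 153/47.
Likelihood ratio per non-matching marker = 0.125.
Target odds: 0.01 ÷ 0.99 = 1/99.
Need (153/47) × 0.125ⁿ ≤ 1/99, i.e. 0.125ⁿ ≤ 47/15147.
0.125² = 0.015625 is still above 47/15147 but 0.125³ = 0.001953125 is at or below it, so n = 3.

3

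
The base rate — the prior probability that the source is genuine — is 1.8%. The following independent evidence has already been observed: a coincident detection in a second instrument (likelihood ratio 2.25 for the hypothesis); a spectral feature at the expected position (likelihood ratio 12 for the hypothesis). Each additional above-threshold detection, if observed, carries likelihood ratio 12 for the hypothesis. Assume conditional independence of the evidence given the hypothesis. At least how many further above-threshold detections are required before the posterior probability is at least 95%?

2

Prior odds = 0.018/0.982 = 9/491.
Combined Bayes factor of the evidence already in hand = 2.25 × 12 = 27.
Odds after that evidence = (9/491) × 27 = 243/491.
Target odds = 0.95/0.05 = 19.
Need 12ⁿ ≥ 19 ÷ (243/491) = 9329/243.
12¹ = 12 falls short of 9329/243 but 12² = 144 reaches it, so n = 2.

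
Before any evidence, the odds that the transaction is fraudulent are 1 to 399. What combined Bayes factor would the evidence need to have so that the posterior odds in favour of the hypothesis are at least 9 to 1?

Prior odds = 1/399.
Target odds = 9.
Required Bayes factor = 9 ÷ (1/399) = 3591.

3591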